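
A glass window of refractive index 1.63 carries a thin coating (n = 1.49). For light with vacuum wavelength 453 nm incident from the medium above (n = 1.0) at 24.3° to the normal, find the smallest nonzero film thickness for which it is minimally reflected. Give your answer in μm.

0.0791 μm

Ray reflecting at the top interface goes from n = 1.0 toward n = 1.49: a half-wave phase shift.
Ray reflecting at the bottom interface goes from n = 1.49 toward n = 1.63: a half-wave phase shift.
The two reflections carry the same phase change, so no net offset.
For weak reflection here: 2 n t cos θ_r = (m + ½) λ.
Snell's law: 1.0 sin 24.3° = 1.49 sin θ_r → sin θ_r = 0.276, cos θ_r = 0.961.
Minimum at m = 0: t = λ / (4 n cos θ_r) = 453 / (4 × 1.49 × 0.961) = 79.1 nm.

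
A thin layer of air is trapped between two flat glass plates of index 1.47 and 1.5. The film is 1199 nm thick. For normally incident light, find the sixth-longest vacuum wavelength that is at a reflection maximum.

At the upper boundary (n = 1.47 to n = 1.0) the reflected ray undergoes no phase shift.
Bottom surface (1.0 → 1.5): reflection off a higher-index medium gives a half-wave phase shift.
Exactly one π shift → a net half-wave offset.
So the condition for constructive reflection is 2 n t = (m + ½) λ.
λ = 2 n t / (m + ½). The sixth-longest wavelength is m = 5: λ = 2 × 1.0 × 1199 / 5.50 = 436 nm.

436 nm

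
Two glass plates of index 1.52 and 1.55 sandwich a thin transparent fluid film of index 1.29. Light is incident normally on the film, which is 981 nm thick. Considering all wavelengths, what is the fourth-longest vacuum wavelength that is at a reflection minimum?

633 nm

Top surface (1.52 → 1.29): reflection off a lower-index medium gives no phase shift.
Ray reflecting at the bottom interface goes from n = 1.29 toward n = 1.55: a half-wave phase shift.
Exactly one π shift → a net half-wave offset.
For minimum reflection here: 2 n t = m λ.
λ = 2 n t / m. The fourth-longest wavelength is m = 4: λ = 2 × 1.29 × 981 / 4.00 = 633 nm.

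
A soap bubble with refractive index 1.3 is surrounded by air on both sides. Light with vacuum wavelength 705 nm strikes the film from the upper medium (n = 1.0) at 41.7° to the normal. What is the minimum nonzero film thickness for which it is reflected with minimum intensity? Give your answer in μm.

0.316 μm

Top surface (1.0 → 1.3): reflection off a higher-index medium gives a half-wave phase shift.
Bottom surface (1.3 → 1.0): reflection off a lower-index medium gives no phase shift.
The two reflections differ by half a wavelength.
For weak reflection here: 2 n t cos θ_r = m λ.
Snell's law: 1.0 sin 41.7° = 1.3 sin θ_r → sin θ_r = 0.512, cos θ_r = 0.859.
Minimum nonzero at m = 1: t = λ / (2 n cos θ_r) = 705 / (2 × 1.3 × 0.859) = 316 nm.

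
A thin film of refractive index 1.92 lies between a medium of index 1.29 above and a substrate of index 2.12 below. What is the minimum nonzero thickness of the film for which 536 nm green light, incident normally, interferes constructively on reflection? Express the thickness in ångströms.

1396 Å

Top surface (1.29 → 1.92): reflection off a higher-index medium gives a half-wave phase shift.
At the lower boundary (n = 1.92 to n = 2.12) the reflected ray undergoes a half-wave phase shift.
Net: no relative phase inversion (both shifts match).
With no net inversion, constructive interference in reflection requires 2 n t = m λ.
Minimum nonzero at m = 1: t = λ / (2 n) = 536 / (2 × 1.92) = 140 nm.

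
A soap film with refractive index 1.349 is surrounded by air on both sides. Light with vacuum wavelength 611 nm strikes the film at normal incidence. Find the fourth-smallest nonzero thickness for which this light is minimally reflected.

906 nm

At the upper boundary (n = 1.0 to n = 1.349) the reflected ray undergoes a half-wave phase shift.
Bottom surface (1.349 → 1.0): reflection off a lower-index medium gives no phase shift.
The two reflections differ by half a wavelength.
For dark reflection here: 2 n t = m λ.
The fourth-smallest nonzero thickness corresponds to m = 4: t = m λ / (2 n) = 4.00 × 611 / (2 × 1.349) = 906 nm.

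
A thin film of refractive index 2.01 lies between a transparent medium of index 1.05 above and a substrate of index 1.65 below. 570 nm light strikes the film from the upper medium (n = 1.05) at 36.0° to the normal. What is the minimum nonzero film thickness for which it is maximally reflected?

Top surface (1.05 → 2.01): reflection off a higher-index medium gives a half-wave phase shift.
At the lower boundary (n = 2.01 to n = 1.65) the reflected ray undergoes no phase shift.
Net: one phase inversion between the two reflected rays.
With one net inversion, constructive interference in reflection requires 2 n t cos θ_r = (m + ½) λ.
Snell's law: 1.05 sin 36.0° = 2.01 sin θ_r → sin θ_r = 0.307, cos θ_r = 0.952.
Minimum at m = 0: t = λ / (4 n cos θ_r) = 570 / (4 × 2.01 × 0.952) = 74.5 nm.

74.5 nm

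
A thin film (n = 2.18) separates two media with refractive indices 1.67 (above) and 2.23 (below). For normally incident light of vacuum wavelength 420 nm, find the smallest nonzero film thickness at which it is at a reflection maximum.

Top surface (1.67 → 2.18): reflection off a higher-index medium gives a half-wave phase shift.
Bottom surface (2.18 → 2.23): reflection off a higher-index medium gives a half-wave phase shift.
The two reflections carry the same phase change, so no net offset.
So the condition for constructive reflection is 2 n t = m λ.
Minimum nonzero at m = 1: t = λ / (2 n) = 420 / (2 × 2.18) = 96.3 nm.

96.3 nm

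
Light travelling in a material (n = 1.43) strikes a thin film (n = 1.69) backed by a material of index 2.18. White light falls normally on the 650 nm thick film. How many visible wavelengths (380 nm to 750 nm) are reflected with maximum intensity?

3

At the upper boundary (n = 1.43 to n = 1.69) the reflected ray undergoes a half-wave phase shift.
Bottom surface (1.69 → 2.18): reflection off a higher-index medium gives a half-wave phase shift.
Zero or two π shifts → no net half-wave offset.
So the condition for constructive reflection is 2 n t = m λ.
λ = 2 n t / m = 2197 / m nm.
m=2: 1099 nm (IR); m=3: 732 nm (visible); m=4: 549 nm (visible); m=5: 439 nm (visible); m=6: 366 nm (UV).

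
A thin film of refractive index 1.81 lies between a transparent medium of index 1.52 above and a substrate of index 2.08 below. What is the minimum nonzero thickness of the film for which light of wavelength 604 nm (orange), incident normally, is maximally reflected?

Ray reflecting at the top interface goes from n = 1.52 toward n = 1.81: a half-wave phase shift.
Ray reflecting at the bottom interface goes from n = 1.81 toward n = 2.08: a half-wave phase shift.
Net: no relative phase inversion (both shifts match).
With no net inversion, constructive interference in reflection requires 2 n t = m λ.
Minimum nonzero at m = 1: t = λ / (2 n) = 604 / (2 × 1.81) = 167 nm.

167 nm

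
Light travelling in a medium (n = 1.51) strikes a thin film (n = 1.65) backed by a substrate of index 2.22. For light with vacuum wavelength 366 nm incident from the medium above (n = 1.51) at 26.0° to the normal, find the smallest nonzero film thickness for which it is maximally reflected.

121 nm

At the upper boundary (n = 1.51 to n = 1.65) the reflected ray undergoes a half-wave phase shift.
Bottom surface (1.65 → 2.22): reflection off a higher-index medium gives a half-wave phase shift.
Zero or two π shifts → no net half-wave offset.
So the condition for constructive reflection is 2 n t cos θ_r = m λ.
Snell's law: 1.51 sin 26.0° = 1.65 sin θ_r → sin θ_r = 0.401, cos θ_r = 0.916.
Minimum nonzero at m = 1: t = λ / (2 n cos θ_r) = 366 / (2 × 1.65 × 0.916) = 121 nm.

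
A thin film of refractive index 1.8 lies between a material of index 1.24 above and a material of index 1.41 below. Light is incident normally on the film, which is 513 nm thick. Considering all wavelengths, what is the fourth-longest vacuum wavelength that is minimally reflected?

Ray reflecting at the top interface goes from n = 1.24 toward n = 1.8: a half-wave phase shift.
Ray reflecting at the bottom interface goes from n = 1.8 toward n = 1.41: no phase shift.
Exactly one π shift → a net half-wave offset.
So the condition for destructive reflection is 2 n t = m λ.
λ = 2 n t / m. The fourth-longest wavelength is m = 4: λ = 2 × 1.8 × 513 / 4.00 = 462 nm.

462 nm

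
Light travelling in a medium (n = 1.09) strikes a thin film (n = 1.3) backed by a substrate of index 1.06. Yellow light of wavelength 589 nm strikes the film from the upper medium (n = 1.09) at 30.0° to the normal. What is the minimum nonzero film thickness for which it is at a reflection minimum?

250 nm

At the upper boundary (n = 1.09 to n = 1.3) the reflected ray undergoes a half-wave phase shift.
At the lower boundary (n = 1.3 to n = 1.06) the reflected ray undergoes no phase shift.
Exactly one π shift → a net half-wave offset.
So the condition for destructive reflection is 2 n t cos θ_r = m λ.
Snell's law: 1.09 sin 30.0° = 1.3 sin θ_r → sin θ_r = 0.419, cos θ_r = 0.908.
Minimum nonzero at m = 1: t = λ / (2 n cos θ_r) = 589 / (2 × 1.3 × 0.908) = 250 nm.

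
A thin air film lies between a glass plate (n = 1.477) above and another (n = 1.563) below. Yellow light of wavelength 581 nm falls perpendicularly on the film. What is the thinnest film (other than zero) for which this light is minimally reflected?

Ray reflecting at the top interface goes from n = 1.477 toward n = 1.0: no phase shift.
At the lower boundary (n = 1.0 to n = 1.563) the reflected ray undergoes a half-wave phase shift.
Net: one phase inversion between the two reflected rays.
So the condition for destructive reflection is 2 n t = m λ.
Minimum nonzero at m = 1: t = λ / (2 n) = 581 / (2 × 1.0) = 291 nm.

291 nm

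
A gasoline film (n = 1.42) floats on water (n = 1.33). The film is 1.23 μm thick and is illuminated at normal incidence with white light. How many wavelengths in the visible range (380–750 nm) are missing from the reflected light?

At the upper boundary (n = 1.0 to n = 1.42) the reflected ray undergoes a half-wave phase shift.
Bottom surface (1.42 → 1.33): reflection off a lower-index medium gives no phase shift.
Exactly one π shift → a net half-wave offset.
With one net inversion, destructive interference in reflection requires 2 n t = m λ.
λ = 2 n t / m = 3493 / m nm.
m=4: 873 nm (IR); m=5: 699 nm (visible); m=6: 582 nm (visible); m=7: 499 nm (visible); m=8: 437 nm (visible); m=9: 388 nm (visible); m=10: 349 nm (UV).

5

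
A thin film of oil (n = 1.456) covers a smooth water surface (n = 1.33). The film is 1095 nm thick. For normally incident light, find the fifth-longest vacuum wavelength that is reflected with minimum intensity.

At the upper boundary (n = 1.0 to n = 1.456) the reflected ray undergoes a half-wave phase shift.
Ray reflecting at the bottom interface goes from n = 1.456 toward n = 1.33: no phase shift.
Net: one phase inversion between the two reflected rays.
For minimum reflection here: 2 n t = m λ.
λ = 2 n t / m. The fifth-longest wavelength is m = 5: λ = 2 × 1.456 × 1095 / 5.00 = 638 nm.

638 nm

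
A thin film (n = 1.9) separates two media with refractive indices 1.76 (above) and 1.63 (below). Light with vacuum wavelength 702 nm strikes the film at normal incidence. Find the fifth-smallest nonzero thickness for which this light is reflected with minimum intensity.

Ray reflecting at the top interface goes from n = 1.76 toward n = 1.9: a half-wave phase shift.
Ray reflecting at the bottom interface goes from n = 1.9 toward n = 1.63: no phase shift.
The two reflections differ by half a wavelength.
So the condition for destructive reflection is 2 n t = m λ.
The fifth-smallest nonzero thickness corresponds to m = 5: t = m λ / (2 n) = 5.00 × 702 / (2 × 1.9) = 924 nm.

924 nm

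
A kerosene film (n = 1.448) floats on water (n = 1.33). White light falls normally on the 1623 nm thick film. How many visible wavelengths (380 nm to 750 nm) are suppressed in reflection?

6

Ray reflecting at the top interface goes from n = 1.0 toward n = 1.448: a half-wave phase shift.
Bottom surface (1.448 → 1.33): reflection off a lower-index medium gives no phase shift.
Exactly one π shift → a net half-wave offset.
With one net inversion, destructive interference in reflection requires 2 n t = m λ.
λ = 2 n t / m = 4700 / m nm.
m=6: 783 nm (IR); m=7: 671 nm (visible); m=8: 588 nm (visible); m=9: 522 nm (visible); m=10: 470 nm (visible); m=11: 427 nm (visible); m=12: 392 nm (visible); m=13: 362 nm (UV).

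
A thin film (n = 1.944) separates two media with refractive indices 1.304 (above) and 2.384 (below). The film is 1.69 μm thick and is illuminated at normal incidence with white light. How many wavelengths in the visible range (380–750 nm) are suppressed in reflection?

At the upper boundary (n = 1.304 to n = 1.944) the reflected ray undergoes a half-wave phase shift.
Ray reflecting at the bottom interface goes from n = 1.944 toward n = 2.384: a half-wave phase shift.
Net: no relative phase inversion (both shifts match).
So the condition for destructive reflection is 2 n t = (m + ½) λ.
λ = 2 n t / (m + ½) = 6571 / (m + ½) nm.
m=8: 773 nm (IR); m=9: 692 nm (visible); m=10: 626 nm (visible); m=11: 571 nm (visible); m=12: 526 nm (visible); m=13: 487 nm (visible); m=14: 453 nm (visible); m=15: 424 nm (visible); m=16: 398 nm (visible); m=17: 375 nm (UV).

8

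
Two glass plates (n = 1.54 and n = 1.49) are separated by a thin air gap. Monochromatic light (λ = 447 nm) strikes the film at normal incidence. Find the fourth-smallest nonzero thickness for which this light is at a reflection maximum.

782 nm

At the upper boundary (n = 1.54 to n = 1.0) the reflected ray undergoes no phase shift.
Bottom surface (1.0 → 1.49): reflection off a higher-index medium gives a half-wave phase shift.
The two reflections differ by half a wavelength.
With one net inversion, constructive interference in reflection requires 2 n t = (m + ½) λ.
The fourth-smallest nonzero thickness corresponds to m = 3: t = (m + ½) λ / (2 n) = 3.50 × 447 / (2 × 1.0) = 782 nm.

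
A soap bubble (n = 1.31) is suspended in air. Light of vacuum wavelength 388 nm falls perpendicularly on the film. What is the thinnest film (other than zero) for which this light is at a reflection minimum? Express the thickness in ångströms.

Ray reflecting at the top interface goes from n = 1.0 toward n = 1.31: a half-wave phase shift.
Ray reflecting at the bottom interface goes from n = 1.31 toward n = 1.0: no phase shift.
Net: one phase inversion between the two reflected rays.
For weak reflection here: 2 n t = m λ.
Minimum nonzero at m = 1: t = λ / (2 n) = 388 / (2 × 1.31) = 148 nm.

1481 Å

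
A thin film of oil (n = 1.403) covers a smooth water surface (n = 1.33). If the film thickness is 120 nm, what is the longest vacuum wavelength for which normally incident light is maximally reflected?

673 nm

At the upper boundary (n = 1.0 to n = 1.403) the reflected ray undergoes a half-wave phase shift.
Bottom surface (1.403 → 1.33): reflection off a lower-index medium gives no phase shift.
The two reflections differ by half a wavelength.
So the condition for constructive reflection is 2 n t = (m + ½) λ.
λ = 2 n t / (m + ½). The longest wavelength is m = 0: λ = 2 × 1.403 × 120 / 0.500 = 673 nm.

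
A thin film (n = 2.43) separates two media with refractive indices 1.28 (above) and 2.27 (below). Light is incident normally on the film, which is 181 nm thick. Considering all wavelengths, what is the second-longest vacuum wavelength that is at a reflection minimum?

440 nm

At the upper boundary (n = 1.28 to n = 2.43) the reflected ray undergoes a half-wave phase shift.
Bottom surface (2.43 → 2.27): reflection off a lower-index medium gives no phase shift.
Net: one phase inversion between the two reflected rays.
For weak reflection here: 2 n t = m λ.
λ = 2 n t / m. The second-longest wavelength is m = 2: λ = 2 × 2.43 × 181 / 2.00 = 440 nm.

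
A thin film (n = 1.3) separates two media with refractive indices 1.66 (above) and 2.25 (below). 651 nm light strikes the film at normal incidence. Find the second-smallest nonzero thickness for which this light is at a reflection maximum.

At the upper boundary (n = 1.66 to n = 1.3) the reflected ray undergoes no phase shift.
At the lower boundary (n = 1.3 to n = 2.25) the reflected ray undergoes a half-wave phase shift.
Net: one phase inversion between the two reflected rays.
So the condition for constructive reflection is 2 n t = (m + ½) λ.
The second-smallest nonzero thickness corresponds to m = 1: t = (m + ½) λ / (2 n) = 1.50 × 651 / (2 × 1.3) = 376 nm.

376 nm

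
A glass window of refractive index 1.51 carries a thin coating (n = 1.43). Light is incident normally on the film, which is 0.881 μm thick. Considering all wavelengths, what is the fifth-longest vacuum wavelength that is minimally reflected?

Top surface (1.0 → 1.43): reflection off a higher-index medium gives a half-wave phase shift.
At the lower boundary (n = 1.43 to n = 1.51) the reflected ray undergoes a half-wave phase shift.
Net: no relative phase inversion (both shifts match).
With no net inversion, destructive interference in reflection requires 2 n t = (m + ½) λ.
λ = 2 n t / (m + ½). The fifth-longest wavelength is m = 4: λ = 2 × 1.43 × 881 / 4.50 = 560 nm.

560 nm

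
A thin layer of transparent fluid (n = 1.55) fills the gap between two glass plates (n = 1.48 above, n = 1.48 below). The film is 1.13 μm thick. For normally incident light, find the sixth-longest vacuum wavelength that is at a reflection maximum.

Ray reflecting at the top interface goes from n = 1.48 toward n = 1.55: a half-wave phase shift.
Ray reflecting at the bottom interface goes from n = 1.55 toward n = 1.48: no phase shift.
The two reflections differ by half a wavelength.
So the condition for constructive reflection is 2 n t = (m + ½) λ.
λ = 2 n t / (m + ½). The sixth-longest wavelength is m = 5: λ = 2 × 1.55 × 1130 / 5.50 = 637 nm.

637 nm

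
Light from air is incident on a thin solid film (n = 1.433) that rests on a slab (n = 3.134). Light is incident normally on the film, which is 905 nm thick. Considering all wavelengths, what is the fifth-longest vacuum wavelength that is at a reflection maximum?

519 nm

Ray reflecting at the top interface goes from n = 1.0 toward n = 1.433: a half-wave phase shift.
Bottom surface (1.433 → 3.134): reflection off a higher-index medium gives a half-wave phase shift.
The two reflections carry the same phase change, so no net offset.
So the condition for constructive reflection is 2 n t = m λ.
λ = 2 n t / m. The fifth-longest wavelength is m = 5: λ = 2 × 1.433 × 905 / 5.00 = 519 nm.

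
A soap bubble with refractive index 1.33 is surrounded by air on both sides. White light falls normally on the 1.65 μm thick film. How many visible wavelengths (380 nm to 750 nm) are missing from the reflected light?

Top surface (1.0 → 1.33): reflection off a higher-index medium gives a half-wave phase shift.
Ray reflecting at the bottom interface goes from n = 1.33 toward n = 1.0: no phase shift.
Net: one phase inversion between the two reflected rays.
For minimum reflection here: 2 n t = m λ.
λ = 2 n t / m = 4389 / m nm.
m=5: 878 nm (IR); m=6: 732 nm (visible); m=7: 627 nm (visible); m=8: 549 nm (visible); m=9: 488 nm (visible); m=10: 439 nm (visible); m=11: 399 nm (visible); m=12: 366 nm (UV).

6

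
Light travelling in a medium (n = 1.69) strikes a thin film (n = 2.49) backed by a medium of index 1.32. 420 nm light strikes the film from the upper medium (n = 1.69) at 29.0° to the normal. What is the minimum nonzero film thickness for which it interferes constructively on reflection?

Top surface (1.69 → 2.49): reflection off a higher-index medium gives a half-wave phase shift.
Bottom surface (2.49 → 1.32): reflection off a lower-index medium gives no phase shift.
Net: one phase inversion between the two reflected rays.
So the condition for constructive reflection is 2 n t cos θ_r = (m + ½) λ.
Snell's law: 1.69 sin 29.0° = 2.49 sin θ_r → sin θ_r = 0.329, cos θ_r = 0.944.
Minimum at m = 0: t = λ / (4 n cos θ_r) = 420 / (4 × 2.49 × 0.944) = 44.7 nm.

44.7 nm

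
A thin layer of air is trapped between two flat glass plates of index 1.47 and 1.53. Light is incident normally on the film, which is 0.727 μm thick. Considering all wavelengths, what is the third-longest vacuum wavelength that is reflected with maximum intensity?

582 nm

Top surface (1.47 → 1.0): reflection off a lower-index medium gives no phase shift.
At the lower boundary (n = 1.0 to n = 1.53) the reflected ray undergoes a half-wave phase shift.
Net: one phase inversion between the two reflected rays.
So the condition for constructive reflection is 2 n t = (m + ½) λ.
λ = 2 n t / (m + ½). The third-longest wavelength is m = 2: λ = 2 × 1.0 × 727 / 2.50 = 582 nm.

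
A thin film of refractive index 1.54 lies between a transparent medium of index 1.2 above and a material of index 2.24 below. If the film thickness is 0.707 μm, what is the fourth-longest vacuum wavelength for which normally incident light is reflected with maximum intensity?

Ray reflecting at the top interface goes from n = 1.2 toward n = 1.54: a half-wave phase shift.
At the lower boundary (n = 1.54 to n = 2.24) the reflected ray undergoes a half-wave phase shift.
The two reflections carry the same phase change, so no net offset.
For strong reflection here: 2 n t = m λ.
λ = 2 n t / m. The fourth-longest wavelength is m = 4: λ = 2 × 1.54 × 707 / 4.00 = 544 nm.

544 nm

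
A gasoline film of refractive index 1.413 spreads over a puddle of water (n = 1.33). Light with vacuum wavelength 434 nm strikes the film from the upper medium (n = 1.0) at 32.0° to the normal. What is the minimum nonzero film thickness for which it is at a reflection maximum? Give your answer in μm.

At the upper boundary (n = 1.0 to n = 1.413) the reflected ray undergoes a half-wave phase shift.
Bottom surface (1.413 → 1.33): reflection off a lower-index medium gives no phase shift.
The two reflections differ by half a wavelength.
With one net inversion, constructive interference in reflection requires 2 n t cos θ_r = (m + ½) λ.
Snell's law: 1.0 sin 32.0° = 1.413 sin θ_r → sin θ_r = 0.375, cos θ_r = 0.927.
Minimum at m = 0: t = λ / (4 n cos θ_r) = 434 / (4 × 1.413 × 0.927) = 82.8 nm.

0.0828 μm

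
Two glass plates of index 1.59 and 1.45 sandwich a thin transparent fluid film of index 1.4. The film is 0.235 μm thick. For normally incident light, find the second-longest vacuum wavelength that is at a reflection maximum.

At the upper boundary (n = 1.59 to n = 1.4) the reflected ray undergoes no phase shift.
Bottom surface (1.4 → 1.45): reflection off a higher-index medium gives a half-wave phase shift.
Net: one phase inversion between the two reflected rays.
So the condition for constructive reflection is 2 n t = (m + ½) λ.
λ = 2 n t / (m + ½). The second-longest wavelength is m = 1: λ = 2 × 1.4 × 235 / 1.50 = 439 nm.

439 nm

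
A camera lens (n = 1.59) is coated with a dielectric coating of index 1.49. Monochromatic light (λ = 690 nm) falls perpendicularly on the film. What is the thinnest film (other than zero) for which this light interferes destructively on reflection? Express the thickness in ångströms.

At the upper boundary (n = 1.0 to n = 1.49) the reflected ray undergoes a half-wave phase shift.
At the lower boundary (n = 1.49 to n = 1.59) the reflected ray undergoes a half-wave phase shift.
Net: no relative phase inversion (both shifts match).
With no net inversion, destructive interference in reflection requires 2 n t = (m + ½) λ.
Minimum at m = 0: t = λ / (4 n) = 690 / (4 × 1.49) = 116 nm.

1158 Å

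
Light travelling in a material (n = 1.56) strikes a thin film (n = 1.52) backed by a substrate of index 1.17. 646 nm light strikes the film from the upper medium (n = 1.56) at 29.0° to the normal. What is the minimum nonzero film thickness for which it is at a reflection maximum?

245 nm

Top surface (1.56 → 1.52): reflection off a lower-index medium gives no phase shift.
Bottom surface (1.52 → 1.17): reflection off a lower-index medium gives no phase shift.
Zero or two π shifts → no net half-wave offset.
So the condition for constructive reflection is 2 n t cos θ_r = m λ.
Snell's law: 1.56 sin 29.0° = 1.52 sin θ_r → sin θ_r = 0.498, cos θ_r = 0.867.
Minimum nonzero at m = 1: t = λ / (2 n cos θ_r) = 646 / (2 × 1.52 × 0.867) = 245 nm.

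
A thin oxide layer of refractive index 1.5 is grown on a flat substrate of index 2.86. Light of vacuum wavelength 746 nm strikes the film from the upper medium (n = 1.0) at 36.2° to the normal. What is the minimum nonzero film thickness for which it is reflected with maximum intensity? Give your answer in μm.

0.271 μm

Top surface (1.0 → 1.5): reflection off a higher-index medium gives a half-wave phase shift.
At the lower boundary (n = 1.5 to n = 2.86) the reflected ray undergoes a half-wave phase shift.
Zero or two π shifts → no net half-wave offset.
For strong reflection here: 2 n t cos θ_r = m λ.
Snell's law: 1.0 sin 36.2° = 1.5 sin θ_r → sin θ_r = 0.394, cos θ_r = 0.919.
Minimum nonzero at m = 1: t = λ / (2 n cos θ_r) = 746 / (2 × 1.5 × 0.919) = 271 nm.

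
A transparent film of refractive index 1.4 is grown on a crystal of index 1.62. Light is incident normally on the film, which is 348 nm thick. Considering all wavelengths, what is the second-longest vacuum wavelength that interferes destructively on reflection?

650 nm

Top surface (1.0 → 1.4): reflection off a higher-index medium gives a half-wave phase shift.
Bottom surface (1.4 → 1.62): reflection off a higher-index medium gives a half-wave phase shift.
Net: no relative phase inversion (both shifts match).
For minimum reflection here: 2 n t = (m + ½) λ.
λ = 2 n t / (m + ½). The second-longest wavelength is m = 1: λ = 2 × 1.4 × 348 / 1.50 = 650 nm.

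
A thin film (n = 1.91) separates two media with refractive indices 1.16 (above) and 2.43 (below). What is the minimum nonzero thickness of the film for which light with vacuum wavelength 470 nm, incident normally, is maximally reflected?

Top surface (1.16 → 1.91): reflection off a higher-index medium gives a half-wave phase shift.
Ray reflecting at the bottom interface goes from n = 1.91 toward n = 2.43: a half-wave phase shift.
The two reflections carry the same phase change, so no net offset.
With no net inversion, constructive interference in reflection requires 2 n t = m λ.
Minimum nonzero at m = 1: t = λ / (2 n) = 470 / (2 × 1.91) = 123 nm.

123 nm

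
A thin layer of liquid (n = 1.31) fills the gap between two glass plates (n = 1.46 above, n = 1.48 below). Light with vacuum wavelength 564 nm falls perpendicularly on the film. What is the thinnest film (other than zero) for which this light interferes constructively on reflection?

108 nm

Top surface (1.46 → 1.31): reflection off a lower-index medium gives no phase shift.
Bottom surface (1.31 → 1.48): reflection off a higher-index medium gives a half-wave phase shift.
Exactly one π shift → a net half-wave offset.
So the condition for constructive reflection is 2 n t = (m + ½) λ.
Minimum at m = 0: t = λ / (4 n) = 564 / (4 × 1.31) = 108 nm.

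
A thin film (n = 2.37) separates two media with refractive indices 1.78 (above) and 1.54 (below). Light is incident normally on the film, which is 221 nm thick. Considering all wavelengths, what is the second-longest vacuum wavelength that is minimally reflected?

524 nm

Top surface (1.78 → 2.37): reflection off a higher-index medium gives a half-wave phase shift.
Bottom surface (2.37 → 1.54): reflection off a lower-index medium gives no phase shift.
The two reflections differ by half a wavelength.
So the condition for destructive reflection is 2 n t = m λ.
λ = 2 n t / m. The second-longest wavelength is m = 2: λ = 2 × 2.37 × 221 / 2.00 = 524 nm.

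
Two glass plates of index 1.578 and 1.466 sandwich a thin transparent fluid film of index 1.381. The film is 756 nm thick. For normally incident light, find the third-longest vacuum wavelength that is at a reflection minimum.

696 nm

Ray reflecting at the top interface goes from n = 1.578 toward n = 1.381: no phase shift.
At the lower boundary (n = 1.381 to n = 1.466) the reflected ray undergoes a half-wave phase shift.
Exactly one π shift → a net half-wave offset.
With one net inversion, destructive interference in reflection requires 2 n t = m λ.
λ = 2 n t / m. The third-longest wavelength is m = 3: λ = 2 × 1.381 × 756 / 3.00 = 696 nm.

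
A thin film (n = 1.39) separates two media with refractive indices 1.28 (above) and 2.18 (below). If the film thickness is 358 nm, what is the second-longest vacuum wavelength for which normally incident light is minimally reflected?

663 nm

Top surface (1.28 → 1.39): reflection off a higher-index medium gives a half-wave phase shift.
Bottom surface (1.39 → 2.18): reflection off a higher-index medium gives a half-wave phase shift.
Zero or two π shifts → no net half-wave offset.
With no net inversion, destructive interference in reflection requires 2 n t = (m + ½) λ.
λ = 2 n t / (m + ½). The second-longest wavelength is m = 1: λ = 2 × 1.39 × 358 / 1.50 = 663 nm.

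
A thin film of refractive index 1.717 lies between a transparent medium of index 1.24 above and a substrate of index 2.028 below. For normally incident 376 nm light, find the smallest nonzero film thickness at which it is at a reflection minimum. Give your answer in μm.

0.0547 μm

Top surface (1.24 → 1.717): reflection off a higher-index medium gives a half-wave phase shift.
At the lower boundary (n = 1.717 to n = 2.028) the reflected ray undergoes a half-wave phase shift.
Net: no relative phase inversion (both shifts match).
With no net inversion, destructive interference in reflection requires 2 n t = (m + ½) λ.
Minimum at m = 0: t = λ / (4 n) = 376 / (4 × 1.717) = 54.7 nm.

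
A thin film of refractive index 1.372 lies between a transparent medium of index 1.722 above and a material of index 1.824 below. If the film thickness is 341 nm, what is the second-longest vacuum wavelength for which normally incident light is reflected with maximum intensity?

Ray reflecting at the top interface goes from n = 1.722 toward n = 1.372: no phase shift.
Ray reflecting at the bottom interface goes from n = 1.372 toward n = 1.824: a half-wave phase shift.
Exactly one π shift → a net half-wave offset.
For bright reflection here: 2 n t = (m + ½) λ.
λ = 2 n t / (m + ½). The second-longest wavelength is m = 1: λ = 2 × 1.372 × 341 / 1.50 = 624 nm.

624 nm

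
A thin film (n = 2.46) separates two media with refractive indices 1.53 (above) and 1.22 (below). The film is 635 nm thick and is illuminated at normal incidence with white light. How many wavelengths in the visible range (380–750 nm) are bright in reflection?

4

Ray reflecting at the top interface goes from n = 1.53 toward n = 2.46: a half-wave phase shift.
Ray reflecting at the bottom interface goes from n = 2.46 toward n = 1.22: no phase shift.
Net: one phase inversion between the two reflected rays.
For maximum reflection here: 2 n t = (m + ½) λ.
λ = 2 n t / (m + ½) = 3124 / (m + ½) nm.
m=3: 893 nm (IR); m=4: 694 nm (visible); m=5: 568 nm (visible); m=6: 481 nm (visible); m=7: 417 nm (visible); m=8: 368 nm (UV).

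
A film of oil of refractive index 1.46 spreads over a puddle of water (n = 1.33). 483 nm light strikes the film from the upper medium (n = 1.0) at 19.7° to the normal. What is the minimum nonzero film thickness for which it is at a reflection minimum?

Ray reflecting at the top interface goes from n = 1.0 toward n = 1.46: a half-wave phase shift.
Ray reflecting at the bottom interface goes from n = 1.46 toward n = 1.33: no phase shift.
The two reflections differ by half a wavelength.
So the condition for destructive reflection is 2 n t cos θ_r = m λ.
Snell's law: 1.0 sin 19.7° = 1.46 sin θ_r → sin θ_r = 0.231, cos θ_r = 0.973.
Minimum nonzero at m = 1: t = λ / (2 n cos θ_r) = 483 / (2 × 1.46 × 0.973) = 170 nm.

170 nm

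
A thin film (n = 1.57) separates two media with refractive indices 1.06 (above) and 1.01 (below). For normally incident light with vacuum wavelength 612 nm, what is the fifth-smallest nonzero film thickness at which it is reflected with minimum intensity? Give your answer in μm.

Top surface (1.06 → 1.57): reflection off a higher-index medium gives a half-wave phase shift.
Bottom surface (1.57 → 1.01): reflection off a lower-index medium gives no phase shift.
Net: one phase inversion between the two reflected rays.
With one net inversion, destructive interference in reflection requires 2 n t = m λ.
The fifth-smallest nonzero thickness corresponds to m = 5: t = m λ / (2 n) = 5.00 × 612 / (2 × 1.57) = 975 nm.

0.975 μm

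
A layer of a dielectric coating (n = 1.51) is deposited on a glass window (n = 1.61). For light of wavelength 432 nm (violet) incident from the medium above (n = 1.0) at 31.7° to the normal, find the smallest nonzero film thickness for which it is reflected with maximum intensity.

Top surface (1.0 → 1.51): reflection off a higher-index medium gives a half-wave phase shift.
At the lower boundary (n = 1.51 to n = 1.61) the reflected ray undergoes a half-wave phase shift.
Net: no relative phase inversion (both shifts match).
For maximum reflection here: 2 n t cos θ_r = m λ.
Snell's law: 1.0 sin 31.7° = 1.51 sin θ_r → sin θ_r = 0.348, cos θ_r = 0.937.
Minimum nonzero at m = 1: t = λ / (2 n cos θ_r) = 432 / (2 × 1.51 × 0.937) = 153 nm.

153 nm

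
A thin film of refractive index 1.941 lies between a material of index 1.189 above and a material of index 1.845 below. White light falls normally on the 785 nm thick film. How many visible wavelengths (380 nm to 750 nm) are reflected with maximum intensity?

Ray reflecting at the top interface goes from n = 1.189 toward n = 1.941: a half-wave phase shift.
Bottom surface (1.941 → 1.845): reflection off a lower-index medium gives no phase shift.
Exactly one π shift → a net half-wave offset.
With one net inversion, constructive interference in reflection requires 2 n t = (m + ½) λ.
λ = 2 n t / (m + ½) = 3047 / (m + ½) nm.
m=3: 871 nm (IR); m=4: 677 nm (visible); m=5: 554 nm (visible); m=6: 469 nm (visible); m=7: 406 nm (visible); m=8: 359 nm (UV).

4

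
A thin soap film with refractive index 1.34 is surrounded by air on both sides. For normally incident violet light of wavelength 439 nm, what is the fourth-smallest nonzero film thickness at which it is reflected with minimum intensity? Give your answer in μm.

0.655 μm

Ray reflecting at the top interface goes from n = 1.0 toward n = 1.34: a half-wave phase shift.
Ray reflecting at the bottom interface goes from n = 1.34 toward n = 1.0: no phase shift.
Exactly one π shift → a net half-wave offset.
For minimum reflection here: 2 n t = m λ.
The fourth-smallest nonzero thickness corresponds to m = 4: t = m λ / (2 n) = 4.00 × 439 / (2 × 1.34) = 655 nm.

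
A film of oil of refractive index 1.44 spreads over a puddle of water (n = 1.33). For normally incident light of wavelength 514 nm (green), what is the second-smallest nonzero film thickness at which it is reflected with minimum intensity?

Ray reflecting at the top interface goes from n = 1.0 toward n = 1.44: a half-wave phase shift.
Bottom surface (1.44 → 1.33): reflection off a lower-index medium gives no phase shift.
Net: one phase inversion between the two reflected rays.
With one net inversion, destructive interference in reflection requires 2 n t = m λ.
The second-smallest nonzero thickness corresponds to m = 2: t = m λ / (2 n) = 2.00 × 514 / (2 × 1.44) = 357 nm.

357 nm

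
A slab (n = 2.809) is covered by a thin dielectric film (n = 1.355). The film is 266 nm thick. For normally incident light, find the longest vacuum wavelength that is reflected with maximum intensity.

721 nm

At the upper boundary (n = 1.0 to n = 1.355) the reflected ray undergoes a half-wave phase shift.
Ray reflecting at the bottom interface goes from n = 1.355 toward n = 2.809: a half-wave phase shift.
Net: no relative phase inversion (both shifts match).
For bright reflection here: 2 n t = m λ.
λ = 2 n t / m. The longest wavelength is m = 1: λ = 2 × 1.355 × 266 / 1.00 = 721 nm.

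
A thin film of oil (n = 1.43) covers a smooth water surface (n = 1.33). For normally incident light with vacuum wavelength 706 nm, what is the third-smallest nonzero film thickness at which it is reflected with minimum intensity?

741 nm

Top surface (1.0 → 1.43): reflection off a higher-index medium gives a half-wave phase shift.
At the lower boundary (n = 1.43 to n = 1.33) the reflected ray undergoes no phase shift.
The two reflections differ by half a wavelength.
For weak reflection here: 2 n t = m λ.
The third-smallest nonzero thickness corresponds to m = 3: t = m λ / (2 n) = 3.00 × 706 / (2 × 1.43) = 741 nm.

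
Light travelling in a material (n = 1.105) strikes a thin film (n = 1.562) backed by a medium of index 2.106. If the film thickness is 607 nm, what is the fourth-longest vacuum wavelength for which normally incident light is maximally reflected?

Top surface (1.105 → 1.562): reflection off a higher-index medium gives a half-wave phase shift.
Ray reflecting at the bottom interface goes from n = 1.562 toward n = 2.106: a half-wave phase shift.
Zero or two π shifts → no net half-wave offset.
With no net inversion, constructive interference in reflection requires 2 n t = m λ.
λ = 2 n t / m. The fourth-longest wavelength is m = 4: λ = 2 × 1.562 × 607 / 4.00 = 474 nm.

474 nm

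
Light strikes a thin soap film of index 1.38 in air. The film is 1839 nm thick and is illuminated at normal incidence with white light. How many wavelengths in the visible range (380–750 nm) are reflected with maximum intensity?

6

Ray reflecting at the top interface goes from n = 1.0 toward n = 1.38: a half-wave phase shift.
Ray reflecting at the bottom interface goes from n = 1.38 toward n = 1.0: no phase shift.
Exactly one π shift → a net half-wave offset.
For bright reflection here: 2 n t = (m + ½) λ.
λ = 2 n t / (m + ½) = 5076 / (m + ½) nm.
m=6: 781 nm (IR); m=7: 677 nm (visible); m=8: 597 nm (visible); m=9: 534 nm (visible); m=10: 483 nm (visible); m=11: 441 nm (visible); m=12: 406 nm (visible); m=13: 376 nm (UV).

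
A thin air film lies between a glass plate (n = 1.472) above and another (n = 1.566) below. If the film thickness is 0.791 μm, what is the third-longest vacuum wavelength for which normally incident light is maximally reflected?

633 nm

Ray reflecting at the top interface goes from n = 1.472 toward n = 1.0: no phase shift.
Bottom surface (1.0 → 1.566): reflection off a higher-index medium gives a half-wave phase shift.
The two reflections differ by half a wavelength.
With one net inversion, constructive interference in reflection requires 2 n t = (m + ½) λ.
λ = 2 n t / (m + ½). The third-longest wavelength is m = 2: λ = 2 × 1.0 × 791 / 2.50 = 633 nm.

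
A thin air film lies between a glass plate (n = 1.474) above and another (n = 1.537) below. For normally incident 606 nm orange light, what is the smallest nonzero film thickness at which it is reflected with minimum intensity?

Top surface (1.474 → 1.0): reflection off a lower-index medium gives no phase shift.
Ray reflecting at the bottom interface goes from n = 1.0 toward n = 1.537: a half-wave phase shift.
Net: one phase inversion between the two reflected rays.
With one net inversion, destructive interference in reflection requires 2 n t = m λ.
The smallest nonzero thickness corresponds to m = 1: t = m λ / (2 n) = 1.00 × 606 / (2 × 1.0) = 303 nm.

303 nm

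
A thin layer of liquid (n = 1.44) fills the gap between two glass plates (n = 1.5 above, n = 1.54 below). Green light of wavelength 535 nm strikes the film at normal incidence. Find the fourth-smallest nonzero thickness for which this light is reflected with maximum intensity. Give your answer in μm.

0.650 μm

At the upper boundary (n = 1.5 to n = 1.44) the reflected ray undergoes no phase shift.
Ray reflecting at the bottom interface goes from n = 1.44 toward n = 1.54: a half-wave phase shift.
The two reflections differ by half a wavelength.
With one net inversion, constructive interference in reflection requires 2 n t = (m + ½) λ.
The fourth-smallest nonzero thickness corresponds to m = 3: t = (m + ½) λ / (2 n) = 3.50 × 535 / (2 × 1.44) = 650 nm.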